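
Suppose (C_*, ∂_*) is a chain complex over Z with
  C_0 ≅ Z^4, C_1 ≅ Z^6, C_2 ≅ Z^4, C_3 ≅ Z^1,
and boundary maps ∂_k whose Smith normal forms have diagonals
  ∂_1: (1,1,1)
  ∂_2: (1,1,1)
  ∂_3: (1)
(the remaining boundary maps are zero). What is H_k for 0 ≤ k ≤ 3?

H_0 ≅ Z,  H_1 = 0,  H_2 = 0,  H_3 = 0.

H_0: b_0 = 4 − 0 − 3 = 1; torsion from ∂_1 factors > 1: none. So H_0 ≅ Z.
H_1: b_1 = 6 − 3 − 3 = 0; torsion from ∂_2 factors > 1: none. So H_1 ≅ 0.
H_2: b_2 = 4 − 3 − 1 = 0; torsion from ∂_3 factors > 1: none. So H_2 ≅ 0.
H_3: b_3 = 1 − 1 − 0 = 0; torsion from ∂_4 factors > 1: none. So H_3 ≅ 0.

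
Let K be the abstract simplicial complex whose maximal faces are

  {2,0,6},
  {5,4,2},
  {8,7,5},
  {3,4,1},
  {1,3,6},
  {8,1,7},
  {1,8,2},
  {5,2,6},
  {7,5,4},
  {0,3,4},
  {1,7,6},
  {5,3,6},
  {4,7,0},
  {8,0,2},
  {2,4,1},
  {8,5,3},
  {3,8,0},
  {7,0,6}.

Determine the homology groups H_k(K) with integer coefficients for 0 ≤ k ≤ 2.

Order the vertices as 0 < 1 < 2 < 3 < 4 < 5 < 6 < 7 < 8. Listing each simplex with vertices in this order, K has dimension 2 with simplices:

  0-simplices (9): [0], [1], [2], [3], [4], [5], [6], [7], [8]
  1-simplices (27): (27 of them)
  2-simplices (18): [0,2,6], [0,2,8], [0,3,4], [0,3,8], [0,4,7], [0,6,7], [1,2,4], [1,2,8], [1,3,4], [1,3,6], [1,6,7], [1,7,8], [2,4,5], [2,5,6], [3,5,6], [3,5,8], [4,5,7], [5,7,8]

giving chain groups C_0 ≅ Z^9, C_1 ≅ Z^27, C_2 ≅ Z^18.

The boundary map ∂_1: C_1 → C_0 maps an edge to its endpoints' difference, ∂[p,q] = q − p. For instance
  ∂[2,8] = [8] − [2].
The 9×27 boundary matrix has rank 8 and Smith normal form diag(1,1,1,1,1,1,1,1).

∂_2: C_2 → C_1 sends each 2-simplex [p,q,r] to [q,r] − [p,r] + [p,q]. For instance
  ∂[1,6,7] = [6,7] − [1,7] + [1,6],
  ∂[5,7,8] = [7,8] − [5,8] + [5,7].
As a 27×18 matrix over Z this has rank 17, with invariant factors (1,1,1,1,1,1,1,1,1,1,1,1,1,1,1,1,1).

From H_k ≅ ker(∂_k) / im(∂_{k+1}) we obtain:

  H_0: rank C_0 − rank ∂_1 = 9 − 8 = 1, and the invariant factors of ∂_1 are all 1, so H_0 ≅ Z.
  H_1: rank ker ∂_1 − rank ∂_2 = (27 − 8) − 17 = 2, and the invariant factors of ∂_2 are all 1, so H_1 ≅ Z^2.
  H_2: rank ker ∂_2 − rank ∂_3 = (18 − 17) − 0 = 1, and there is no ∂_3, so H_2 ≅ Z.

(K is a triangulation of the torus T^2.)

H_0 ≅ Z,  H_1 ≅ Z^2,  H_2 ≅ Z.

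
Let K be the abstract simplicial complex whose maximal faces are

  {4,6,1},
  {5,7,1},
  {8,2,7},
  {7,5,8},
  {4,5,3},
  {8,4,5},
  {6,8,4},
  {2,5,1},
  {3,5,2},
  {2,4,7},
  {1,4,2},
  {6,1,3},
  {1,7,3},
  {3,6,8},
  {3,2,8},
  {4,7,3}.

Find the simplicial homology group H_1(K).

H_1 ≅ Z^2.

We work with the vertex ordering 1 < 2 < 3 < 4 < 5 < 6 < 7 < 8. The simplices of K, each written with vertices in increasing order, are:

  0-simplices (8): [1], [2], [3], [4], [5], [6], [7], [8]
  1-simplices (24): (24 of them)
  2-simplices (16): [1,2,4], [1,2,5], [1,3,6], [1,3,7], [1,4,6], [1,5,7], [2,3,5], [2,3,8], [2,4,7], [2,7,8], [3,4,5], [3,4,7], [3,6,8], [4,5,8], [4,6,8], [5,7,8]

giving chain groups C_0 ≅ Z^8, C_1 ≅ Z^24, C_2 ≅ Z^16.

∂_1: C_1 → C_0 sends each edge [p,q] (with p < q) to q − p. For instance
  ∂[2,3] = [3] − [2].
The 8×24 boundary matrix has rank 7 and Smith normal form diag(1,1,1,1,1,1,1).

The boundary map ∂_2: C_2 → C_1 acts by ∂[p,q,r] = [q,r] − [p,r] + [p,q]. For instance
  ∂[1,3,7] = [3,7] − [1,7] + [1,3],
  ∂[1,5,7] = [5,7] − [1,7] + [1,5].
As a 24×16 matrix over Z this has rank 15, with invariant factors (1,1,1,1,1,1,1,1,1,1,1,1,1,1,1).

From H_k ≅ ker(∂_k) / im(∂_{k+1}) we obtain:

  H_1: rank ker ∂_1 − rank ∂_2 = (24 − 7) − 15 = 2, and the invariant factors of ∂_2 are all 1, so H_1 = Z^2.

(K is a triangulation of the torus T^2.)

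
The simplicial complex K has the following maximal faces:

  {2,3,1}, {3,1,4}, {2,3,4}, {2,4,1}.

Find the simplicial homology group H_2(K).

H_2 ≅ Z.

We work with the vertex ordering 1 < 2 < 3 < 4. The simplices of K, each written with vertices in increasing order, are:

  0-simplices (4): [1], [2], [3], [4]
  1-simplices (6): [1,2], [1,3], [1,4], [2,3], [2,4], [3,4]
  2-simplices (4): [1,2,3], [1,2,4], [1,3,4], [2,3,4]

Hence C_0 ≅ Z^4, C_1 ≅ Z^6, C_2 ≅ Z^4.

∂_1: C_1 → C_0 sends each edge [p,q] (with p < q) to q − p. For instance
  ∂[2,3] = [3] − [2].
The 4×6 boundary matrix has rank 3 and Smith normal form diag(1,1,1).

The boundary map ∂_2: C_2 → C_1 sends each 2-simplex [p,q,r] to [q,r] − [p,r] + [p,q]. For instance
  ∂[1,2,4] = [2,4] − [1,4] + [1,2],
  ∂[1,2,3] = [2,3] − [1,3] + [1,2].
As a 6×4 matrix over Z this has rank 3, with invariant factors (1,1,1).

Now H_k = ker ∂_k / im ∂_{k+1}, so:

  H_2: rank ker ∂_2 − rank ∂_3 = (4 − 3) − 0 = 1, and there is no ∂_3, so H_2 = Z.

(K is a triangulation of the 2-sphere S^2.)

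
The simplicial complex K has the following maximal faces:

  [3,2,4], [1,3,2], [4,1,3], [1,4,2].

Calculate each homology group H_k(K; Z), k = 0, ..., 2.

Fix the vertex order 1 < 2 < 3 < 4 and write every simplex with vertices in increasing order. Then dim K = 2 and the simplices of K are:

  0-simplices (4): [1], [2], [3], [4]
  1-simplices (6): [1,2], [1,3], [1,4], [2,3], [2,4], [3,4]
  2-simplices (4): [1,2,3], [1,2,4], [1,3,4], [2,3,4]

so the chain groups are C_0 ≅ Z^4, C_1 ≅ Z^6, C_2 ≅ Z^4.

Boundary ∂_1: C_1 → C_0 is given by ∂[p,q] = [q] − [p].
The 4×6 boundary matrix has rank 3 and Smith normal form diag(1,1,1).

∂_2: C_2 → C_1 acts by ∂[p,q,r] = [q,r] − [p,r] + [p,q]. For instance
  ∂[1,2,4] = [2,4] − [1,4] + [1,2],
  ∂[1,2,3] = [2,3] − [1,3] + [1,2].
The 6×4 boundary matrix has rank 3 and Smith normal form diag(1,1,1).

Now H_k = ker ∂_k / im ∂_{k+1}, so:

  H_0: rank C_0 − rank ∂_1 = 4 − 3 = 1, and the invariant factors of ∂_1 are all 1, so H_0 = Z.
  H_1: rank ker ∂_1 − rank ∂_2 = (6 − 3) − 3 = 0, and the invariant factors of ∂_2 are all 1, so H_1 = 0.
  H_2: rank ker ∂_2 − rank ∂_3 = (4 − 3) − 0 = 1, and there is no ∂_3, so H_2 = Z.

As a check, the Euler characteristic is 4 − 6 + 4 = 2, which agrees with 1 − 0 + 1 = 2.

H_0 ≅ Z,  H_1 = 0,  H_2 ≅ Z.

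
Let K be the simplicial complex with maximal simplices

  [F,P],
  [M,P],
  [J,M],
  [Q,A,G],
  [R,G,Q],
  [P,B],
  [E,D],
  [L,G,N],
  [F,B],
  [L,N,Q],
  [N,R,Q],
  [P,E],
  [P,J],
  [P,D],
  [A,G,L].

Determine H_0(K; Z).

Order the vertices as A < B < D < E < F < G < J < L < M < N < P < Q < R. Listing each simplex with vertices in this order, K has dimension 2 with simplices:

  0-simplices (13): A, B, D, E, F, G, J, L, M, N, P, Q, R
  1-simplices (21): AG, AL, AQ, BF, BP, DE, DP, EP, FP, GL, GN, GQ, GR, JM, JP, LN, LQ, MP, NQ, NR, QR
  2-simplices (6): AGL, AGQ, GLN, GQR, LNQ, NQR

so the chain groups are C_0 ≅ Z^13, C_1 ≅ Z^21, C_2 ≅ Z^6.

The boundary map ∂_1: C_1 → C_0 is given by ∂[p,q] = [q] − [p].
The 13×21 boundary matrix has rank 11 and Smith normal form diag(1,1,1,1,1,1,1,1,1,1,1).

Boundary ∂_2: C_2 → C_1 maps a triangle to the signed sum of its edges. For instance
  ∂GQR = QR − GR + GQ,
  ∂AGQ = GQ − AQ + AG.
As a 21×6 matrix over Z this has rank 6, with invariant factors (1,1,1,1,1,1).

From H_k ≅ ker(∂_k) / im(∂_{k+1}) we obtain:

  H_0: rank C_0 − rank ∂_1 = 13 − 11 = 2, and the invariant factors of ∂_1 are all 1, so H_0 ≅ Z^2.

H_0 ≅ Z^2.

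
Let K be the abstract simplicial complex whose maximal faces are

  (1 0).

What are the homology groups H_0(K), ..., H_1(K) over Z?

Order the vertices as 0 < 1. Listing each simplex with vertices in this order, K has dimension 1 with simplices:

  0-simplices (2): [0], [1]
  1-simplices (1): [0,1]

Hence C_0 ≅ Z^2, C_1 ≅ Z^1.

The boundary map ∂_1: C_1 → C_0 maps an edge to its endpoints' difference, ∂[p,q] = q − p. For instance
  ∂[0,1] = [1] − [0].
The 2×1 boundary matrix has rank 1 and Smith normal form diag(1).

From H_k ≅ ker(∂_k) / im(∂_{k+1}) we obtain:

  H_0: rank C_0 − rank ∂_1 = 2 − 1 = 1, and the invariant factors of ∂_1 are all 1, so H_0 ≅ Z.
  H_1: rank ker ∂_1 − rank ∂_2 = (1 − 1) − 0 = 0, and there is no ∂_2, so H_1 ≅ 0.

As a check, the Euler characteristic is 2 − 1 = 1, which agrees with 1 − 0 = 1.

H_0 = Z,  H_1 = 0.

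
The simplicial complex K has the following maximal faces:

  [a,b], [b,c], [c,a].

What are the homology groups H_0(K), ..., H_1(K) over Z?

Take the total order a < b < c on the vertex set. Then K (dimension 1) consists of the simplices:

  0-simplices (3): a, b, c
  1-simplices (3): ab, ac, bc

Hence C_0 ≅ Z^3, C_1 ≅ Z^3.

The boundary map ∂_1: C_1 → C_0 is given by ∂[p,q] = [q] − [p]. For instance
  ∂bc = c − b.
The resulting 3×3 matrix has rank 2, and its Smith normal form has invariant factors (1,1).

Computing H_k = (kernel of ∂_k) / (image of ∂_{k+1}):

  H_0: rank C_0 − rank ∂_1 = 3 − 2 = 1, and the invariant factors of ∂_1 are all 1, so H_0 ≅ Z.
  H_1: rank ker ∂_1 − rank ∂_2 = (3 − 2) − 0 = 1, and there is no ∂_2, so H_1 ≅ Z.

H_0 ≅ Z,  H_1 ≅ Z.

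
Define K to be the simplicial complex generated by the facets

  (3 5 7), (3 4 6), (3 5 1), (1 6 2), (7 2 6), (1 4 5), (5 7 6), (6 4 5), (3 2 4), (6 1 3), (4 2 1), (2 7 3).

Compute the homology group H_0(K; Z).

H_0 = Z.

Take the total order 1 < 2 < 3 < 4 < 5 < 6 < 7 on the vertex set. Then K (dimension 2) consists of the simplices:

  0-simplices (7): [1], [2], [3], [4], [5], [6], [7]
  1-simplices (18): [1,2], [1,3], [1,4], [1,5], [1,6], [2,3], [2,4], [2,6], [2,7], [3,4], [3,5], [3,6], [3,7], [4,5], [4,6], [5,6], [5,7], [6,7]
  2-simplices (12): [1,2,4], [1,2,6], [1,3,5], [1,3,6], [1,4,5], [2,3,4], [2,3,7], [2,6,7], [3,4,6], [3,5,7], [4,5,6], [5,6,7]

so the chain groups are C_0 ≅ Z^7, C_1 ≅ Z^18, C_2 ≅ Z^12.

The boundary map ∂_1: C_1 → C_0 sends each edge [p,q] (with p < q) to q − p.
As a 7×18 matrix over Z this has rank 6, with invariant factors (1,1,1,1,1,1).

The boundary map ∂_2: C_2 → C_1 maps a triangle to the signed sum of its edges. For instance
  ∂[1,2,6] = [2,6] − [1,6] + [1,2],
  ∂[1,2,4] = [2,4] − [1,4] + [1,2].
This gives a 18×12 integer matrix of rank 12; reducing to Smith normal form yields diagonal entries (1,1,1,1,1,1,1,1,1,1,1,2).

From H_k ≅ ker(∂_k) / im(∂_{k+1}) we obtain:

  H_0: rank C_0 − rank ∂_1 = 7 − 6 = 1, and the invariant factors of ∂_1 are all 1, so H_0 ≅ Z.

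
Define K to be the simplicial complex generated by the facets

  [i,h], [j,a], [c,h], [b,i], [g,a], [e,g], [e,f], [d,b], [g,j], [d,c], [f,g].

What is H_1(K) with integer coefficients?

Order the vertices as a < b < c < d < e < f < g < h < i < j. Listing each simplex with vertices in this order, K has dimension 1 with simplices:

  0-simplices (10): a, b, c, d, e, f, g, h, i, j
  1-simplices (11): ag, aj, bd, bi, cd, ch, ef, eg, fg, gj, hi

so the chain groups are C_0 ≅ Z^10, C_1 ≅ Z^11.

The boundary map ∂_1: C_1 → C_0 sends each edge [p,q] (with p < q) to q − p. For instance
  ∂cd = d − c.
As a 10×11 matrix over Z this has rank 8, with invariant factors (1,1,1,1,1,1,1,1).

Now H_k = ker ∂_k / im ∂_{k+1}, so:

  H_1: rank ker ∂_1 − rank ∂_2 = (11 − 8) − 0 = 3, and there is no ∂_2, so H_1 ≅ Z^3.

H_1 = Z^3.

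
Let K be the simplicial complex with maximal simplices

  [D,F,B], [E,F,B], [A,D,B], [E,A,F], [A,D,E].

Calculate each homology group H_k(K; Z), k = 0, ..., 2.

H_0 = Z,  H_1 = Z,  H_2 = 0.

Take the total order A < B < D < E < F on the vertex set. Then K (dimension 2) consists of the simplices:

  0-simplices (5): A, B, D, E, F
  1-simplices (10): AB, AD, AE, AF, BD, BE, BF, DE, DF, EF
  2-simplices (5): ABD, ADE, AEF, BDF, BEF

Hence C_0 ≅ Z^5, C_1 ≅ Z^10, C_2 ≅ Z^5.

The boundary map ∂_1: C_1 → C_0 sends each edge [p,q] (with p < q) to q − p. For instance
  ∂EF = F − E.
This gives a 5×10 integer matrix of rank 4; reducing to Smith normal form yields diagonal entries (1,1,1,1).

The boundary map ∂_2: C_2 → C_1 sends each 2-simplex [p,q,r] to [q,r] − [p,r] + [p,q]. For instance
  ∂ABD = BD − AD + AB,
  ∂AEF = EF − AF + AE.
As a 10×5 matrix over Z this has rank 5, with invariant factors (1,1,1,1,1).

Reading off H_k = ker ∂_k / im ∂_{k+1}:

  H_0: rank C_0 − rank ∂_1 = 5 − 4 = 1, and the invariant factors of ∂_1 are all 1, so H_0 = Z.
  H_1: rank ker ∂_1 − rank ∂_2 = (10 − 4) − 5 = 1, and the invariant factors of ∂_2 are all 1, so H_1 = Z.
  H_2: rank ker ∂_2 − rank ∂_3 = (5 − 5) − 0 = 0, and there is no ∂_3, so H_2 = 0.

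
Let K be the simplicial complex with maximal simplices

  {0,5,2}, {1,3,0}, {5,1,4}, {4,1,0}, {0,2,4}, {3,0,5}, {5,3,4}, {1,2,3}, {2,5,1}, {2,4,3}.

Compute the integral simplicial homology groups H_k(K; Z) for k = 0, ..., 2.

Take the total order 0 < 1 < 2 < 3 < 4 < 5 on the vertex set. Then K (dimension 2) consists of the simplices:

  0-simplices (6): [0], [1], [2], [3], [4], [5]
  1-simplices (15): [0,1], [0,2], [0,3], [0,4], [0,5], [1,2], [1,3], [1,4], [1,5], [2,3], [2,4], [2,5], [3,4], [3,5], [4,5]
  2-simplices (10): [0,1,3], [0,1,4], [0,2,4], [0,2,5], [0,3,5], [1,2,3], [1,2,5], [1,4,5], [2,3,4], [3,4,5]

Hence C_0 ≅ Z^6, C_1 ≅ Z^15, C_2 ≅ Z^10.

The boundary map ∂_1: C_1 → C_0 is given by ∂[p,q] = [q] − [p]. For instance
  ∂[2,5] = [5] − [2].
The resulting 6×15 matrix has rank 5, and its Smith normal form has invariant factors (1,1,1,1,1).

Boundary ∂_2: C_2 → C_1 sends each 2-simplex [p,q,r] to [q,r] − [p,r] + [p,q]. For instance
  ∂[0,3,5] = [3,5] − [0,5] + [0,3],
  ∂[1,4,5] = [4,5] − [1,5] + [1,4].
The 15×10 boundary matrix has rank 10 and Smith normal form diag(1,1,1,1,1,1,1,1,1,2).

Reading off H_k = ker ∂_k / im ∂_{k+1}:

  H_0: rank C_0 − rank ∂_1 = 6 − 5 = 1, and the invariant factors of ∂_1 are all 1, so H_0 = Z.
  H_1: rank ker ∂_1 − rank ∂_2 = (15 − 5) − 10 = 0, and ∂_2 has invariant factor 2 > 1, so H_1 = Z_2.
  H_2: rank ker ∂_2 − rank ∂_3 = (10 − 10) − 0 = 0, and there is no ∂_3, so H_2 = 0.

As a check, the Euler characteristic is 6 − 15 + 10 = 1, which agrees with 1 − 0 + 0 = 1.
(K is a triangulation of the real projective plane RP^2.)

H_0 = Z,  H_1 = Z_2,  H_2 = 0.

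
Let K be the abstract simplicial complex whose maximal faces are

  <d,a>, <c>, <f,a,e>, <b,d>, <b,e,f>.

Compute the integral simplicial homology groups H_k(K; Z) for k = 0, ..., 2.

Order the vertices as a < b < c < d < e < f. Listing each simplex with vertices in this order, K has dimension 2 with simplices:

  0-simplices (6): a, b, c, d, e, f
  1-simplices (7): ad, ae, af, bd, be, bf, ef
  2-simplices (2): aef, bef

Hence C_0 ≅ Z^6, C_1 ≅ Z^7, C_2 ≅ Z^2.

∂_1: C_1 → C_0 is given by ∂[p,q] = [q] − [p]. For instance
  ∂bf = f − b.
The resulting 6×7 matrix has rank 4, and its Smith normal form has invariant factors (1,1,1,1).

∂_2: C_2 → C_1 acts by ∂[p,q,r] = [q,r] − [p,r] + [p,q]. For instance
  ∂bef = ef − bf + be,
  ∂aef = ef − af + ae.
The 7×2 boundary matrix has rank 2 and Smith normal form diag(1,1).

From H_k ≅ ker(∂_k) / im(∂_{k+1}) we obtain:

  H_0: rank C_0 − rank ∂_1 = 6 − 4 = 2, and the invariant factors of ∂_1 are all 1, so H_0 ≅ Z^2.
  H_1: rank ker ∂_1 − rank ∂_2 = (7 − 4) − 2 = 1, and the invariant factors of ∂_2 are all 1, so H_1 ≅ Z.
  H_2: rank ker ∂_2 − rank ∂_3 = (2 − 2) − 0 = 0, and there is no ∂_3, so H_2 ≅ 0.

As a check, the Euler characteristic is 6 − 7 + 2 = 1, which agrees with 2 − 1 + 0 = 1.

H_0 = Z^2,  H_1 = Z,  H_2 = 0.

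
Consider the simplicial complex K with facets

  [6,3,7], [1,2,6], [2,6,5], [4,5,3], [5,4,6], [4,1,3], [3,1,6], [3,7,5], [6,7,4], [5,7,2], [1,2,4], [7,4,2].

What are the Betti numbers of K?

K has 7 vertices, 18 edges, 12 triangles.
rank ∂_0 = 0, rank ∂_1 = 6 ⇒ b_0 = 7 − 0 − 6 = 1; all invariant factors of ∂_1 are 1 so no torsion. So H_0 = Z.
rank ∂_1 = 6, rank ∂_2 = 12 ⇒ b_1 = 18 − 6 − 12 = 0; ∂_2 has invariant factor(s) [2] giving torsion. So H_1 = Z_2.
rank ∂_2 = 12, rank ∂_3 = 0 ⇒ b_2 = 12 − 12 − 0 = 0. So H_2 = 0.

b_0 = 1, b_1 = 0, b_2 = 0.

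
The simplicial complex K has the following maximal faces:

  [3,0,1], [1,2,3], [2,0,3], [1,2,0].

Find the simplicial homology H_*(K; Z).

H_0 ≅ Z,  H_1 = 0,  H_2 ≅ Z.

Take the total order 0 < 1 < 2 < 3 on the vertex set. Then K (dimension 2) consists of the simplices:

  0-simplices (4): [0], [1], [2], [3]
  1-simplices (6): [0,1], [0,2], [0,3], [1,2], [1,3], [2,3]
  2-simplices (4): [0,1,2], [0,1,3], [0,2,3], [1,2,3]

so the chain groups are C_0 ≅ Z^4, C_1 ≅ Z^6, C_2 ≅ Z^4.

The boundary map ∂_1: C_1 → C_0 maps an edge to its endpoints' difference, ∂[p,q] = q − p.
As a 4×6 matrix over Z this has rank 3, with invariant factors (1,1,1).

∂_2: C_2 → C_1 maps a triangle to the signed sum of its edges. For instance
  ∂[1,2,3] = [2,3] − [1,3] + [1,2],
  ∂[0,1,3] = [1,3] − [0,3] + [0,1].
The resulting 6×4 matrix has rank 3, and its Smith normal form has invariant factors (1,1,1).

From H_k ≅ ker(∂_k) / im(∂_{k+1}) we obtain:

  H_0: rank C_0 − rank ∂_1 = 4 − 3 = 1, and the invariant factors of ∂_1 are all 1, so H_0 = Z.
  H_1: rank ker ∂_1 − rank ∂_2 = (6 − 3) − 3 = 0, and the invariant factors of ∂_2 are all 1, so H_1 = 0.
  H_2: rank ker ∂_2 − rank ∂_3 = (4 − 3) − 0 = 1, and there is no ∂_3, so H_2 = Z.

As a check, the Euler characteristic is 4 − 6 + 4 = 2, which agrees with 1 − 0 + 1 = 2.
(K is a triangulation of the 2-sphere S^2.)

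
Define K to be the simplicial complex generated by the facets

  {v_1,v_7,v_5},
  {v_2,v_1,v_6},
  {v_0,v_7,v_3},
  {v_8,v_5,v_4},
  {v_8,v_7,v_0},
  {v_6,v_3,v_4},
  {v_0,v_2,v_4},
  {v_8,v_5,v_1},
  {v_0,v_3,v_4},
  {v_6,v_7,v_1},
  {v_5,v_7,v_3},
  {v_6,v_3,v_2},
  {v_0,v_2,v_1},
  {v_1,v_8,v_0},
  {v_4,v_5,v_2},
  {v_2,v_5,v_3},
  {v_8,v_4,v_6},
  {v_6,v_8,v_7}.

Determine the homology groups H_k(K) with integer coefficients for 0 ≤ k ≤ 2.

H_0 = Z,  H_1 = Z ⊕ Z/2,  H_2 = 0.

Take the total order v_0 < v_1 < v_2 < v_3 < v_4 < v_5 < v_6 < v_7 < v_8 on the vertex set. Then K (dimension 2) consists of the simplices:

  0-simplices (9): [v_0], [v_1], [v_2], [v_3], [v_4], [v_5], [v_6], [v_7], [v_8]
  1-simplices (27): (27 of them)
  2-simplices (18): (18 of them)

Hence C_0 ≅ Z^9, C_1 ≅ Z^27, C_2 ≅ Z^18.

∂_1: C_1 → C_0 is given by ∂[p,q] = [q] − [p]. For instance
  ∂[v_6,v_7] = [v_7] − [v_6].
This gives a 9×27 integer matrix of rank 8; reducing to Smith normal form yields diagonal entries (1,1,1,1,1,1,1,1).

∂_2: C_2 → C_1 acts by ∂[p,q,r] = [q,r] − [p,r] + [p,q]. For instance
  ∂[v_1,v_5,v_8] = [v_5,v_8] − [v_1,v_8] + [v_1,v_5],
  ∂[v_0,v_3,v_4] = [v_3,v_4] − [v_0,v_4] + [v_0,v_3].
The resulting 27×18 matrix has rank 18, and its Smith normal form has invariant factors (1,1,1,1,1,1,1,1,1,1,1,1,1,1,1,1,1,2).

Reading off H_k = ker ∂_k / im ∂_{k+1}:

  H_0: rank C_0 − rank ∂_1 = 9 − 8 = 1, and the invariant factors of ∂_1 are all 1, so H_0 ≅ Z.
  H_1: rank ker ∂_1 − rank ∂_2 = (27 − 8) − 18 = 1, and ∂_2 has invariant factor 2 > 1, so H_1 ≅ Z ⊕ Z/2.
  H_2: rank ker ∂_2 − rank ∂_3 = (18 − 18) − 0 = 0, and there is no ∂_3, so H_2 ≅ 0.

As a check, the Euler characteristic is 9 − 27 + 18 = 0, which agrees with 1 − 1 + 0 = 0.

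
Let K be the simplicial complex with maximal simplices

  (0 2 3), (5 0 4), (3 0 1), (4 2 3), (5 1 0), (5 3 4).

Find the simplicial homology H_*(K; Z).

Fix the vertex order 0 < 1 < 2 < 3 < 4 < 5 and write every simplex with vertices in increasing order. Then dim K = 2 and the simplices of K are:

  0-simplices (6): [0], [1], [2], [3], [4], [5]
  1-simplices (12): [0,1], [0,2], [0,3], [0,4], [0,5], [1,3], [1,5], [2,3], [2,4], [3,4], [3,5], [4,5]
  2-simplices (6): [0,1,3], [0,1,5], [0,2,3], [0,4,5], [2,3,4], [3,4,5]

giving chain groups C_0 ≅ Z^6, C_1 ≅ Z^12, C_2 ≅ Z^6.

The boundary map ∂_1: C_1 → C_0 is given by ∂[p,q] = [q] − [p]. For instance
  ∂[2,3] = [3] − [2].
The resulting 6×12 matrix has rank 5, and its Smith normal form has invariant factors (1,1,1,1,1).

Boundary ∂_2: C_2 → C_1 sends each 2-simplex [p,q,r] to [q,r] − [p,r] + [p,q]. For instance
  ∂[0,1,5] = [1,5] − [0,5] + [0,1],
  ∂[0,4,5] = [4,5] − [0,5] + [0,4].
The 12×6 boundary matrix has rank 6 and Smith normal form diag(1,1,1,1,1,1).

Now H_k = ker ∂_k / im ∂_{k+1}, so:

  H_0: rank C_0 − rank ∂_1 = 6 − 5 = 1, and the invariant factors of ∂_1 are all 1, so H_0 ≅ Z.
  H_1: rank ker ∂_1 − rank ∂_2 = (12 − 5) − 6 = 1, and the invariant factors of ∂_2 are all 1, so H_1 ≅ Z.
  H_2: rank ker ∂_2 − rank ∂_3 = (6 − 6) − 0 = 0, and there is no ∂_3, so H_2 ≅ 0.

As a check, the Euler characteristic is 6 − 12 + 6 = 0, which agrees with 1 − 1 + 0 = 0.
(K is a triangulation of the cylinder S^1 x I.)

H_0 = Z,  H_1 = Z,  H_2 = 0.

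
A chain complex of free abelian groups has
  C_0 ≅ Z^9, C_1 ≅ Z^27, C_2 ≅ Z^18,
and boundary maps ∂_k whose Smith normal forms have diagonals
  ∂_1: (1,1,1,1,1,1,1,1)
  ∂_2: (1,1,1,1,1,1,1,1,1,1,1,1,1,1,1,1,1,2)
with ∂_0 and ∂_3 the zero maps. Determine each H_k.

H_0 = Z,  H_1 = Z ⊕ Z/2Z,  H_2 = 0.

H_0: b_0 = 9 − 0 − 8 = 1; torsion from ∂_1 factors > 1: none. So H_0 = Z.
H_1: b_1 = 27 − 8 − 18 = 1; torsion from ∂_2 factors > 1: [2]. So H_1 = Z ⊕ Z/2Z.
H_2: b_2 = 18 − 18 − 0 = 0; torsion from ∂_3 factors > 1: none. So H_2 = 0.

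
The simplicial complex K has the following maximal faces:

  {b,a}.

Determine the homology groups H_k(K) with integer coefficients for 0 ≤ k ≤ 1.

Fix the vertex order a < b and write every simplex with vertices in increasing order. Then dim K = 1 and the simplices of K are:

  0-simplices (2): a, b
  1-simplices (1): ab

Hence C_0 ≅ Z^2, C_1 ≅ Z^1.

Boundary ∂_1: C_1 → C_0 sends each edge [p,q] (with p < q) to q − p. For instance
  ∂ab = b − a.
As a 2×1 matrix over Z this has rank 1, with invariant factors (1).

From H_k ≅ ker(∂_k) / im(∂_{k+1}) we obtain:

  H_0: rank C_0 − rank ∂_1 = 2 − 1 = 1, and the invariant factors of ∂_1 are all 1, so H_0 = Z.
  H_1: rank ker ∂_1 − rank ∂_2 = (1 − 1) − 0 = 0, and there is no ∂_2, so H_1 = 0.

H_0 = Z,  H_1 = 0.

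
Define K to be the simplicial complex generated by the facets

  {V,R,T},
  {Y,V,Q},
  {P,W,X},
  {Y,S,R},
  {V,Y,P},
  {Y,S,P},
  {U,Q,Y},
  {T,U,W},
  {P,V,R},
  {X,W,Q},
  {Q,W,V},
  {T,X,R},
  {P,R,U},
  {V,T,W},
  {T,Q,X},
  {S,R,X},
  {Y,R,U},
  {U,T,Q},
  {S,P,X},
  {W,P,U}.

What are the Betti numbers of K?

Fix the vertex order P < Q < R < S < T < U < V < W < X < Y and write every simplex with vertices in increasing order. Then dim K = 2 and the simplices of K are:

  0-simplices (10): P, Q, R, S, T, U, V, W, X, Y
  1-simplices (30): PR, PS, PU, PV, PW, PX, PY, QT, QU, QV, QW, QX, QY, RS, RT, RU, RV, RX, RY, SX, SY, TU, TV, TW, TX, UW, UY, VW, VY, WX
  2-simplices (20): PRU, PRV, PSX, PSY, PUW, PVY, PWX, QTU, QTX, QUY, QVW, QVY, QWX, RSX, RSY, RTV, RTX, RUY, TUW, TVW

Hence C_0 ≅ Z^10, C_1 ≅ Z^30, C_2 ≅ Z^20.

Boundary ∂_1: C_1 → C_0 sends each edge [p,q] (with p < q) to q − p.
As a 10×30 matrix over Z this has rank 9, with invariant factors (1,1,1,1,1,1,1,1,1).

The boundary map ∂_2: C_2 → C_1 sends each 2-simplex [p,q,r] to [q,r] − [p,r] + [p,q]. For instance
  ∂QUY = UY − QY + QU,
  ∂QTU = TU − QU + QT.
The 30×20 boundary matrix has rank 20 and Smith normal form diag(1,1,1,1,1,1,1,1,1,1,1,1,1,1,1,1,1,1,1,2).

Now H_k = ker ∂_k / im ∂_{k+1}, so:

  H_0: rank C_0 − rank ∂_1 = 10 − 9 = 1, and the invariant factors of ∂_1 are all 1, so H_0 = Z.
  H_1: rank ker ∂_1 − rank ∂_2 = (30 − 9) − 20 = 1, and ∂_2 has invariant factor 2 > 1, so H_1 = Z ⊕ Z_2.
  H_2: rank ker ∂_2 − rank ∂_3 = (20 − 20) − 0 = 0, and there is no ∂_3, so H_2 = 0.

As a check, the Euler characteristic is 10 − 30 + 20 = 0, which agrees with 1 − 1 + 0 = 0.

Hence the Betti numbers are b_0 = 1, b_1 = 1, b_2 = 0.

b_0 = 1, b_1 = 1, b_2 = 0.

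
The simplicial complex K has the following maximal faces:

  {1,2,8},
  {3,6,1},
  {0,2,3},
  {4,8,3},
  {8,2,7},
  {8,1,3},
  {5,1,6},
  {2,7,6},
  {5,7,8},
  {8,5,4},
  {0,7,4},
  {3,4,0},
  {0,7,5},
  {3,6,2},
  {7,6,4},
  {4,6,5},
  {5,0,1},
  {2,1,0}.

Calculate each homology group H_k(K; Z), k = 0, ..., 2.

Take the total order 0 < 1 < 2 < 3 < 4 < 5 < 6 < 7 < 8 on the vertex set. Then K (dimension 2) consists of the simplices:

  0-simplices (9): [0], [1], [2], [3], [4], [5], [6], [7], [8]
  1-simplices (27): (27 of them)
  2-simplices (18): [0,1,2], [0,1,5], [0,2,3], [0,3,4], [0,4,7], [0,5,7], [1,2,8], [1,3,6], [1,3,8], [1,5,6], [2,3,6], [2,6,7], [2,7,8], [3,4,8], [4,5,6], [4,5,8], [4,6,7], [5,7,8]

giving chain groups C_0 ≅ Z^9, C_1 ≅ Z^27, C_2 ≅ Z^18.

Boundary ∂_1: C_1 → C_0 is given by ∂[p,q] = [q] − [p].
This gives a 9×27 integer matrix of rank 8; reducing to Smith normal form yields diagonal entries (1,1,1,1,1,1,1,1).

The boundary map ∂_2: C_2 → C_1 acts by ∂[p,q,r] = [q,r] − [p,r] + [p,q]. For instance
  ∂[0,3,4] = [3,4] − [0,4] + [0,3],
  ∂[2,3,6] = [3,6] − [2,6] + [2,3].
This gives a 27×18 integer matrix of rank 18; reducing to Smith normal form yields diagonal entries (1,1,1,1,1,1,1,1,1,1,1,1,1,1,1,1,1,2).

Computing H_k = (kernel of ∂_k) / (image of ∂_{k+1}):

  H_0: rank C_0 − rank ∂_1 = 9 − 8 = 1, and the invariant factors of ∂_1 are all 1, so H_0 = Z.
  H_1: rank ker ∂_1 − rank ∂_2 = (27 − 8) − 18 = 1, and ∂_2 has invariant factor 2 > 1, so H_1 = Z ⊕ Z/2.
  H_2: rank ker ∂_2 − rank ∂_3 = (18 − 18) − 0 = 0, and there is no ∂_3, so H_2 = 0.

As a check, the Euler characteristic is 9 − 27 + 18 = 0, which agrees with 1 − 1 + 0 = 0.
(K is a triangulation of the Klein bottle.)

H_0 = Z,  H_1 = Z ⊕ Z/2,  H_2 = 0.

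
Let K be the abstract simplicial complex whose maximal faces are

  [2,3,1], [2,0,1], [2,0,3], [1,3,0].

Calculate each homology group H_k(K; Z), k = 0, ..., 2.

H_0 ≅ Z,  H_1 = 0,  H_2 ≅ Z.

Fix the vertex order 0 < 1 < 2 < 3 and write every simplex with vertices in increasing order. Then dim K = 2 and the simplices of K are:

  0-simplices (4): [0], [1], [2], [3]
  1-simplices (6): [0,1], [0,2], [0,3], [1,2], [1,3], [2,3]
  2-simplices (4): [0,1,2], [0,1,3], [0,2,3], [1,2,3]

Hence C_0 ≅ Z^4, C_1 ≅ Z^6, C_2 ≅ Z^4.

The boundary map ∂_1: C_1 → C_0 sends each edge [p,q] (with p < q) to q − p. For instance
  ∂[0,2] = [2] − [0].
As a 4×6 matrix over Z this has rank 3, with invariant factors (1,1,1).

∂_2: C_2 → C_1 maps a triangle to the signed sum of its edges. For instance
  ∂[0,1,2] = [1,2] − [0,2] + [0,1],
  ∂[1,2,3] = [2,3] − [1,3] + [1,2].
This gives a 6×4 integer matrix of rank 3; reducing to Smith normal form yields diagonal entries (1,1,1).

Reading off H_k = ker ∂_k / im ∂_{k+1}:

  H_0: rank C_0 − rank ∂_1 = 4 − 3 = 1, and the invariant factors of ∂_1 are all 1, so H_0 = Z.
  H_1: rank ker ∂_1 − rank ∂_2 = (6 − 3) − 3 = 0, and the invariant factors of ∂_2 are all 1, so H_1 = 0.
  H_2: rank ker ∂_2 − rank ∂_3 = (4 − 3) − 0 = 1, and there is no ∂_3, so H_2 = Z.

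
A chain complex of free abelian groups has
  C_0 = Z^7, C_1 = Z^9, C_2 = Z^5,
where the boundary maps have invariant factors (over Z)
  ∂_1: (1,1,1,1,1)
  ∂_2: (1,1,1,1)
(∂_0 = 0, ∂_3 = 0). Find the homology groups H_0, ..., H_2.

H_0: b_0 = 7 − 0 − 5 = 2; torsion from ∂_1 factors > 1: none. So H_0 ≅ Z^2.
H_1: b_1 = 9 − 5 − 4 = 0; torsion from ∂_2 factors > 1: none. So H_1 ≅ 0.
H_2: b_2 = 5 − 4 − 0 = 1; torsion from ∂_3 factors > 1: none. So H_2 ≅ Z.

H_0 ≅ Z^2,  H_1 = 0,  H_2 ≅ Z.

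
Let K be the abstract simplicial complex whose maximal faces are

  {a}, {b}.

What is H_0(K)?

We work with the vertex ordering a < b. The simplices of K, each written with vertices in increasing order, are:

  0-simplices (2): a, b

giving chain groups C_0 ≅ Z^2.

From H_k ≅ ker(∂_k) / im(∂_{k+1}) we obtain:

  H_0: rank C_0 − rank ∂_1 = 2 − 0 = 2, and there is no ∂_1, so H_0 ≅ Z^2.

H_0 = Z^2.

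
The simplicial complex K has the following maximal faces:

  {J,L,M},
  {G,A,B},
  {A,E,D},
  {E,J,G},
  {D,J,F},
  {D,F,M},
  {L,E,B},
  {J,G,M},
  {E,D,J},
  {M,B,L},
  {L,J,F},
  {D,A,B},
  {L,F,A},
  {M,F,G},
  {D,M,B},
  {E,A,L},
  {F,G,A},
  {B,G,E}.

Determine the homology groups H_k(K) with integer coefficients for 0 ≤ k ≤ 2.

H_0 ≅ Z,  H_1 ≅ Z ⊕ Z/2Z,  H_2 = 0.

Order the vertices as A < B < D < E < F < G < J < L < M. Listing each simplex with vertices in this order, K has dimension 2 with simplices:

  0-simplices (9): A, B, D, E, F, G, J, L, M
  1-simplices (27): AB, AD, AE, AF, AG, AL, BD, BE, BG, BL, BM, DE, DF, DJ, DM, EG, EJ, EL, FG, FJ, FL, FM, GJ, GM, JL, JM, LM
  2-simplices (18): ABD, ABG, ADE, AEL, AFG, AFL, BDM, BEG, BEL, BLM, DEJ, DFJ, DFM, EGJ, FGM, FJL, GJM, JLM

Hence C_0 ≅ Z^9, C_1 ≅ Z^27, C_2 ≅ Z^18.

Boundary ∂_1: C_1 → C_0 is given by ∂[p,q] = [q] − [p]. For instance
  ∂BD = D − B.
As a 9×27 matrix over Z this has rank 8, with invariant factors (1,1,1,1,1,1,1,1).

The boundary map ∂_2: C_2 → C_1 maps a triangle to the signed sum of its edges. For instance
  ∂JLM = LM − JM + JL,
  ∂ABG = BG − AG + AB.
As a 27×18 matrix over Z this has rank 18, with invariant factors (1,1,1,1,1,1,1,1,1,1,1,1,1,1,1,1,1,2).

Reading off H_k = ker ∂_k / im ∂_{k+1}:

  H_0: rank C_0 − rank ∂_1 = 9 − 8 = 1, and the invariant factors of ∂_1 are all 1, so H_0 = Z.
  H_1: rank ker ∂_1 − rank ∂_2 = (27 − 8) − 18 = 1, and ∂_2 has invariant factor 2 > 1, so H_1 = Z ⊕ Z/2Z.
  H_2: rank ker ∂_2 − rank ∂_3 = (18 − 18) − 0 = 0, and there is no ∂_3, so H_2 = 0.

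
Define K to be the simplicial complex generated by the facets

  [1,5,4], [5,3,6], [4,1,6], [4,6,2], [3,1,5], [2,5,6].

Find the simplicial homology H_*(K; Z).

H_0 ≅ Z,  H_1 ≅ Z,  H_2 = 0.

Take the total order 1 < 2 < 3 < 4 < 5 < 6 on the vertex set. Then K (dimension 2) consists of the simplices:

  0-simplices (6): [1], [2], [3], [4], [5], [6]
  1-simplices (12): [1,3], [1,4], [1,5], [1,6], [2,4], [2,5], [2,6], [3,5], [3,6], [4,5], [4,6], [5,6]
  2-simplices (6): [1,3,5], [1,4,5], [1,4,6], [2,4,6], [2,5,6], [3,5,6]

Hence C_0 ≅ Z^6, C_1 ≅ Z^12, C_2 ≅ Z^6.

The boundary map ∂_1: C_1 → C_0 is given by ∂[p,q] = [q] − [p]. For instance
  ∂[2,5] = [5] − [2].
The 6×12 boundary matrix has rank 5 and Smith normal form diag(1,1,1,1,1).

∂_2: C_2 → C_1 maps a triangle to the signed sum of its edges. For instance
  ∂[3,5,6] = [5,6] − [3,6] + [3,5],
  ∂[2,4,6] = [4,6] − [2,6] + [2,4].
This gives a 12×6 integer matrix of rank 6; reducing to Smith normal form yields diagonal entries (1,1,1,1,1,1).

Reading off H_k = ker ∂_k / im ∂_{k+1}:

  H_0: rank C_0 − rank ∂_1 = 6 − 5 = 1, and the invariant factors of ∂_1 are all 1, so H_0 ≅ Z.
  H_1: rank ker ∂_1 − rank ∂_2 = (12 − 5) − 6 = 1, and the invariant factors of ∂_2 are all 1, so H_1 ≅ Z.
  H_2: rank ker ∂_2 − rank ∂_3 = (6 − 6) − 0 = 0, and there is no ∂_3, so H_2 ≅ 0.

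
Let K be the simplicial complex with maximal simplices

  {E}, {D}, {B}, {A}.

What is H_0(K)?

H_0 ≅ Z^4.

We work with the vertex ordering A < B < D < E. The simplices of K, each written with vertices in increasing order, are:

  0-simplices (4): A, B, D, E

giving chain groups C_0 ≅ Z^4.

Reading off H_k = ker ∂_k / im ∂_{k+1}:

  H_0: rank C_0 − rank ∂_1 = 4 − 0 = 4, and there is no ∂_1, so H_0 = Z^4.

(K is a triangulation of a set of 4 points.)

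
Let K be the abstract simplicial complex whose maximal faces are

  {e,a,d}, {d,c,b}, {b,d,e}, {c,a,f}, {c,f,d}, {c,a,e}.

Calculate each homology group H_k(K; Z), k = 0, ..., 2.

Fix the vertex order a < b < c < d < e < f and write every simplex with vertices in increasing order. Then dim K = 2 and the simplices of K are:

  0-simplices (6): a, b, c, d, e, f
  1-simplices (12): ac, ad, ae, af, bc, bd, be, cd, ce, cf, de, df
  2-simplices (6): ace, acf, ade, bcd, bde, cdf

giving chain groups C_0 ≅ Z^6, C_1 ≅ Z^12, C_2 ≅ Z^6.

Boundary ∂_1: C_1 → C_0 is given by ∂[p,q] = [q] − [p]. For instance
  ∂bc = c − b.
The 6×12 boundary matrix has rank 5 and Smith normal form diag(1,1,1,1,1).

The boundary map ∂_2: C_2 → C_1 sends each 2-simplex [p,q,r] to [q,r] − [p,r] + [p,q]. For instance
  ∂cdf = df − cf + cd,
  ∂acf = cf − af + ac.
The resulting 12×6 matrix has rank 6, and its Smith normal form has invariant factors (1,1,1,1,1,1).

From H_k ≅ ker(∂_k) / im(∂_{k+1}) we obtain:

  H_0: rank C_0 − rank ∂_1 = 6 − 5 = 1, and the invariant factors of ∂_1 are all 1, so H_0 ≅ Z.
  H_1: rank ker ∂_1 − rank ∂_2 = (12 − 5) − 6 = 1, and the invariant factors of ∂_2 are all 1, so H_1 ≅ Z.
  H_2: rank ker ∂_2 − rank ∂_3 = (6 − 6) − 0 = 0, and there is no ∂_3, so H_2 ≅ 0.

H_0 = Z,  H_1 = Z,  H_2 = 0.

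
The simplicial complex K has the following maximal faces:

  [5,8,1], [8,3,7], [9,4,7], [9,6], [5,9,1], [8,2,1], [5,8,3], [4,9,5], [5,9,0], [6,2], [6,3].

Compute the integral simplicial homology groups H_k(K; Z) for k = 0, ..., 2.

Fix the vertex order 0 < 1 < 2 < 3 < 4 < 5 < 6 < 7 < 8 < 9 and write every simplex with vertices in increasing order. Then dim K = 2 and the simplices of K are:

  0-simplices (10): [0], [1], [2], [3], [4], [5], [6], [7], [8], [9]
  1-simplices (20): [0,5], [0,9], [1,2], [1,5], [1,8], [1,9], [2,6], [2,8], [3,5], [3,6], [3,7], [3,8], [4,5], [4,7], [4,9], [5,8], [5,9], [6,9], [7,8], [7,9]
  2-simplices (8): [0,5,9], [1,2,8], [1,5,8], [1,5,9], [3,5,8], [3,7,8], [4,5,9], [4,7,9]

giving chain groups C_0 ≅ Z^10, C_1 ≅ Z^20, C_2 ≅ Z^8.

Boundary ∂_1: C_1 → C_0 sends each edge [p,q] (with p < q) to q − p.
This gives a 10×20 integer matrix of rank 9; reducing to Smith normal form yields diagonal entries (1,1,1,1,1,1,1,1,1).

Boundary ∂_2: C_2 → C_1 maps a triangle to the signed sum of its edges. For instance
  ∂[4,7,9] = [7,9] − [4,9] + [4,7],
  ∂[3,7,8] = [7,8] − [3,8] + [3,7].
This gives a 20×8 integer matrix of rank 8; reducing to Smith normal form yields diagonal entries (1,1,1,1,1,1,1,1).

Reading off H_k = ker ∂_k / im ∂_{k+1}:

  H_0: rank C_0 − rank ∂_1 = 10 − 9 = 1, and the invariant factors of ∂_1 are all 1, so H_0 = Z.
  H_1: rank ker ∂_1 − rank ∂_2 = (20 − 9) − 8 = 3, and the invariant factors of ∂_2 are all 1, so H_1 = Z^3.
  H_2: rank ker ∂_2 − rank ∂_3 = (8 − 8) − 0 = 0, and there is no ∂_3, so H_2 = 0.

As a check, the Euler characteristic is 10 − 20 + 8 = -2, which agrees with 1 − 3 + 0 = -2.

H_0 ≅ Z,  H_1 ≅ Z^3,  H_2 = 0.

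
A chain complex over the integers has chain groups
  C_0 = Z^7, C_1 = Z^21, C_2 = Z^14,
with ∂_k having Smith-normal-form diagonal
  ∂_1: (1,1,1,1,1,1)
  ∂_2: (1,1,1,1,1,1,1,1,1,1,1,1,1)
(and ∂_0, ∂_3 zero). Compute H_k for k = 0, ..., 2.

H_0: b_0 = 7 − 0 − 6 = 1; torsion from ∂_1 factors > 1: none. So H_0 = Z.
H_1: b_1 = 21 − 6 − 13 = 2; torsion from ∂_2 factors > 1: none. So H_1 = Z^2.
H_2: b_2 = 14 − 13 − 0 = 1; torsion from ∂_3 factors > 1: none. So H_2 = Z.

H_0 = Z,  H_1 = Z^2,  H_2 = Z.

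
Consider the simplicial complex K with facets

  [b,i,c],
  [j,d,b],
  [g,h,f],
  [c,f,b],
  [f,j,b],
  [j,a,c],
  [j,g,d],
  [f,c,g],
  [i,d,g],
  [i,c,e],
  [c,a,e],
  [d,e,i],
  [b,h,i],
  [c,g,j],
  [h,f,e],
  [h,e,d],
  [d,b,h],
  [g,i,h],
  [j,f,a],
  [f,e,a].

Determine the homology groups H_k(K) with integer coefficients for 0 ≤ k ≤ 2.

H_0 = Z,  H_1 = Z ⊕ Z/2,  H_2 = 0.

Take the total order a < b < c < d < e < f < g < h < i < j on the vertex set. Then K (dimension 2) consists of the simplices:

  0-simplices (10): a, b, c, d, e, f, g, h, i, j
  1-simplices (30): ac, ae, af, aj, bc, bd, bf, bh, bi, bj, ce, cf, cg, ci, cj, de, dg, dh, di, dj, ef, eh, ei, fg, fh, fj, gh, gi, gj, hi
  2-simplices (20): ace, acj, aef, afj, bcf, bci, bdh, bdj, bfj, bhi, cei, cfg, cgj, deh, dei, dgi, dgj, efh, fgh, ghi

Hence C_0 ≅ Z^10, C_1 ≅ Z^30, C_2 ≅ Z^20.

The boundary map ∂_1: C_1 → C_0 maps an edge to its endpoints' difference, ∂[p,q] = q − p.
The resulting 10×30 matrix has rank 9, and its Smith normal form has invariant factors (1,1,1,1,1,1,1,1,1).

∂_2: C_2 → C_1 sends each 2-simplex [p,q,r] to [q,r] − [p,r] + [p,q]. For instance
  ∂acj = cj − aj + ac,
  ∂ghi = hi − gi + gh.
As a 30×20 matrix over Z this has rank 20, with invariant factors (1,1,1,1,1,1,1,1,1,1,1,1,1,1,1,1,1,1,1,2).

From H_k ≅ ker(∂_k) / im(∂_{k+1}) we obtain:

  H_0: rank C_0 − rank ∂_1 = 10 − 9 = 1, and the invariant factors of ∂_1 are all 1, so H_0 = Z.
  H_1: rank ker ∂_1 − rank ∂_2 = (30 − 9) − 20 = 1, and ∂_2 has invariant factor 2 > 1, so H_1 = Z ⊕ Z/2.
  H_2: rank ker ∂_2 − rank ∂_3 = (20 − 20) − 0 = 0, and there is no ∂_3, so H_2 = 0.

(K is a triangulation of the Klein bottle.)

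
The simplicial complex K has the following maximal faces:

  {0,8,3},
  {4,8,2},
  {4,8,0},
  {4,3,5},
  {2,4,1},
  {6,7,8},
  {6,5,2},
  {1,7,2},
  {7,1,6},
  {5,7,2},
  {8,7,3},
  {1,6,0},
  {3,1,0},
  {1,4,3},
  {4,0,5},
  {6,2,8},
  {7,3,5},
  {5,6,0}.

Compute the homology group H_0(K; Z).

We work with the vertex ordering 0 < 1 < 2 < 3 < 4 < 5 < 6 < 7 < 8. The simplices of K, each written with vertices in increasing order, are:

  0-simplices (9): [0], [1], [2], [3], [4], [5], [6], [7], [8]
  1-simplices (27): (27 of them)
  2-simplices (18): [0,1,3], [0,1,6], [0,3,8], [0,4,5], [0,4,8], [0,5,6], [1,2,4], [1,2,7], [1,3,4], [1,6,7], [2,4,8], [2,5,6], [2,5,7], [2,6,8], [3,4,5], [3,5,7], [3,7,8], [6,7,8]

Hence C_0 ≅ Z^9, C_1 ≅ Z^27, C_2 ≅ Z^18.

Boundary ∂_1: C_1 → C_0 sends each edge [p,q] (with p < q) to q − p. For instance
  ∂[1,6] = [6] − [1].
The resulting 9×27 matrix has rank 8, and its Smith normal form has invariant factors (1,1,1,1,1,1,1,1).

∂_2: C_2 → C_1 sends each 2-simplex [p,q,r] to [q,r] − [p,r] + [p,q]. For instance
  ∂[6,7,8] = [7,8] − [6,8] + [6,7],
  ∂[0,4,5] = [4,5] − [0,5] + [0,4].
The 27×18 boundary matrix has rank 18 and Smith normal form diag(1,1,1,1,1,1,1,1,1,1,1,1,1,1,1,1,1,2).

Reading off H_k = ker ∂_k / im ∂_{k+1}:

  H_0: rank C_0 − rank ∂_1 = 9 − 8 = 1, and the invariant factors of ∂_1 are all 1, so H_0 ≅ Z.

(K is a triangulation of the Klein bottle.)

H_0 = Z.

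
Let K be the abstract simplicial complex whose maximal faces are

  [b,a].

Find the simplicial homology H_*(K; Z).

K has 2 vertices, 1 edge.
rank ∂_0 = 0, rank ∂_1 = 1 ⇒ b_0 = 2 − 0 − 1 = 1; all invariant factors of ∂_1 are 1 so no torsion. So H_0 ≅ Z.
rank ∂_1 = 1, rank ∂_2 = 0 ⇒ b_1 = 1 − 1 − 0 = 0. So H_1 ≅ 0.

H_0 = Z,  H_1 = 0.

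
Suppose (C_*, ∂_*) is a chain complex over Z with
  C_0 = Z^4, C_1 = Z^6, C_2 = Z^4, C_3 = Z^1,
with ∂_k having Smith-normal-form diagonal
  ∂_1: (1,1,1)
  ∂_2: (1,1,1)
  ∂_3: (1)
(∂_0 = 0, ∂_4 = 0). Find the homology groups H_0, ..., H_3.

H_0: b_0 = 4 − 0 − 3 = 1; torsion from ∂_1 factors > 1: none. So H_0 ≅ Z.
H_1: b_1 = 6 − 3 − 3 = 0; torsion from ∂_2 factors > 1: none. So H_1 ≅ 0.
H_2: b_2 = 4 − 3 − 1 = 0; torsion from ∂_3 factors > 1: none. So H_2 ≅ 0.
H_3: b_3 = 1 − 1 − 0 = 0; torsion from ∂_4 factors > 1: none. So H_3 ≅ 0.

H_0 ≅ Z,  H_1 = 0,  H_2 = 0,  H_3 = 0.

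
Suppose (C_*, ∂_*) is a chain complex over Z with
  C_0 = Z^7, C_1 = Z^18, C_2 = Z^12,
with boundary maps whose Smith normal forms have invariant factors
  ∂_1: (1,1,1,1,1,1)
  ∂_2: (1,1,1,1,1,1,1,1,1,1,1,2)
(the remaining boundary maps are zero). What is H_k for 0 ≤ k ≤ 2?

H_0: b_0 = 7 − 0 − 6 = 1; torsion from ∂_1 factors > 1: none. So H_0 ≅ Z.
H_1: b_1 = 18 − 6 − 12 = 0; torsion from ∂_2 factors > 1: [2]. So H_1 ≅ Z_2.
H_2: b_2 = 12 − 12 − 0 = 0; torsion from ∂_3 factors > 1: none. So H_2 ≅ 0.

H_0 ≅ Z,  H_1 ≅ Z_2,  H_2 = 0.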